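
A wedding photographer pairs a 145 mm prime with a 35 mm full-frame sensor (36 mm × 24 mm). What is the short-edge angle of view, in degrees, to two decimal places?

Angle of view α = 2·arctan(h/2f) with h = 24 mm and f = 145 mm.
h/2f = 0.08276; arctan(0.08276) ≈ 4.7309°, so α ≈ 9.4619°.

9.46°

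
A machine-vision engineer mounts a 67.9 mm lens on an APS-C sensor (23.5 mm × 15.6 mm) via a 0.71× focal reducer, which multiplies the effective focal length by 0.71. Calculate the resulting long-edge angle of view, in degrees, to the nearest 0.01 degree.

27.40°

Effective focal length f = 67.9 × 0.71 = 48.209 mm.
α = 2·arctan(23.5 / (2 × 48.209)) = 2·arctan(0.24373) ≈ 27.3953°.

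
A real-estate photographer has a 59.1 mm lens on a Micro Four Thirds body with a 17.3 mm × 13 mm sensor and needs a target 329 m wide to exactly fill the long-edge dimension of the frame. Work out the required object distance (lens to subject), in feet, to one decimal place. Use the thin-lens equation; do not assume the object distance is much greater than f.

3687.6 ft

W: 329 m = 329000 mm.
Magnification m = w/W = dᵢ/dₒ; combined with 1/f = 1/dₒ + 1/dᵢ this gives dₒ = f·(1 + W/w).
dₒ = 59.1 mm × (1 + 329000/17.3) = 59.1 × 19018.3410 ≈ 1123983.955 mm = 1123983.955/304.8 ft = 3687.61 ft.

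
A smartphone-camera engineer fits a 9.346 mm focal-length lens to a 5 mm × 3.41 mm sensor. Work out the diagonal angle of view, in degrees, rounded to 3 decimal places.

35.882°

Sensor diagonal = √(5² + 3.41²) = √36.6281 ≈ 6.0521 mm.
Angle of view α = 2·arctan(d/2f) with d = 6.0521 mm and f = 9.346 mm.
d/2f = 0.32378; arctan(0.32378) ≈ 17.9410°, so α ≈ 35.8819°.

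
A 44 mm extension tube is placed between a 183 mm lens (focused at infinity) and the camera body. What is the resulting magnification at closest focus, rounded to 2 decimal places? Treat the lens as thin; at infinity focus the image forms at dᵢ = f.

0.24×

The tube moves the image plane from f to f + e, so dᵢ = 183 + 44 = 227 mm. Focus is achieved when 1/f = 1/dₒ + 1/dᵢ, giving dₒ = 1/(1/f − 1/(f+e)).
Magnification m = dᵢ/dₒ = (f+e)·(1/f − 1/(f+e)) = e/f = 44/183 ≈ 0.2404.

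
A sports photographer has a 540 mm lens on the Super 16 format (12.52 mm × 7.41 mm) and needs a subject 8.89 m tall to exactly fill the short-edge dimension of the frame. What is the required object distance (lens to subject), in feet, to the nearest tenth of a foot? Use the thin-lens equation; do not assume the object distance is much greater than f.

2127.3 ft

W: 8.89 m = 8890 mm.
Magnification m = h/W = dᵢ/dₒ; combined with 1/f = 1/dₒ + 1/dᵢ this gives dₒ = f·(1 + W/h).
dₒ = 540 mm × (1 + 8890/7.41) = 540 × 1200.7301 ≈ 648394.251 mm = 648394.251/304.8 ft = 2127.28 ft.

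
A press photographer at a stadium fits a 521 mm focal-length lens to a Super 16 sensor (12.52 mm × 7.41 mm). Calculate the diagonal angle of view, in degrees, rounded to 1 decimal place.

Sensor diagonal = √(12.52² + 7.41²) = √211.6585 ≈ 14.5485 mm.
Angle of view α = 2·arctan(d/2f) with d = 14.5485 mm and f = 521 mm.
d/2f = 0.01396; arctan(0.01396) ≈ 0.7999°, so α ≈ 1.5998°.

1.6°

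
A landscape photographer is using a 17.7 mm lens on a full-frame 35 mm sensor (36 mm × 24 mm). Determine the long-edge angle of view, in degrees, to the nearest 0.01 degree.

90.96°

Angle of view α = 2·arctan(w/2f) with w = 36 mm and f = 17.7 mm.
w/2f = 1.01695; arctan(1.01695) ≈ 45.4815°, so α ≈ 90.9629°.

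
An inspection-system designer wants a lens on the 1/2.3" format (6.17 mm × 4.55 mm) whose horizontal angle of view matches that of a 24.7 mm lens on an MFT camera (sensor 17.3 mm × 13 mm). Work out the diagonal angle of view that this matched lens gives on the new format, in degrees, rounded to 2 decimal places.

47.03°

Equal horizontal AOV ⇒ f₂ = f₁ · 6.17/17.3 = 24.7 × 0.35665 ≈ 8.8092 mm.
Sensor diagonal = √(6.17² + 4.55²) = √58.7714 ≈ 7.6663 mm.
Diagonal AOV on the new format = 2·arctan(7.6663 / (2 × 8.8092)) = 2·arctan(0.43513) ≈ 47.0304°.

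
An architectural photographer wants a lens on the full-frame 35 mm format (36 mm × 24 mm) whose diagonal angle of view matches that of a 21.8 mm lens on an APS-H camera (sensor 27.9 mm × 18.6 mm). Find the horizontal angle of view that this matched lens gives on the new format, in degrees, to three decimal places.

Sensor diagonal = √(27.9² + 18.6²) = √1124.3700 ≈ 33.5316 mm.
Sensor diagonal = √(36² + 24²) = √1872.0000 ≈ 43.2666 mm.
Equal diagonal AOV ⇒ f₂ = f₁ · 43.2666/33.5316 = 21.8 × 1.29032 ≈ 28.1290 mm.
Horizontal AOV on the new format = 2·arctan(36 / (2 × 28.1290)) = 2·arctan(0.63991) ≈ 65.2310°.

65.231°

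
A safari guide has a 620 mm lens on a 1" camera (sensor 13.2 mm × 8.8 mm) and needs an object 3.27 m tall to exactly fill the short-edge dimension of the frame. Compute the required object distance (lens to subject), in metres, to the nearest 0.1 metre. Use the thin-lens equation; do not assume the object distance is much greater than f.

231.0 m

W: 3.27 m = 3270 mm.
Magnification m = h/W = dᵢ/dₒ; combined with 1/f = 1/dₒ + 1/dᵢ this gives dₒ = f·(1 + W/h).
dₒ = 620 mm × (1 + 3270/8.8) = 620 × 372.5909 ≈ 231006.364 mm = 231.006 m.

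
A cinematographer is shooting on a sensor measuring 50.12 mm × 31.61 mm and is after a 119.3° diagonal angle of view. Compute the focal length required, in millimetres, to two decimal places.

17.35 mm

Sensor diagonal = √(50.12² + 31.61²) = √3511.2065 ≈ 59.2554 mm.
From α = 2·arctan(d/2f) we get f = d / (2·tan(α/2)).
With d = 59.2554 mm and α/2 = 59.65°, tan(α/2) ≈ 1.70787, so f ≈ 59.2554 / 3.41574 ≈ 17.3477 mm.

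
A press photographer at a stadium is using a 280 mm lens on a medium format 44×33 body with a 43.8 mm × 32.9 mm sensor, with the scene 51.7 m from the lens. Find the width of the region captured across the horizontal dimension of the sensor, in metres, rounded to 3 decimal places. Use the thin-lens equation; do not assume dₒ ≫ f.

dₒ: 51.7 m = 51700 mm.
Similar triangles through the lens centre give W/dₒ = w/dᵢ; with 1/f = 1/dₒ + 1/dᵢ this gives W = w·(dₒ − f)/f.
W = 43.8 mm × (51700 − 280) / 280 = 43.8 × 183.6429 ≈ 8043.557 mm = 8.04356 m.

8.044 m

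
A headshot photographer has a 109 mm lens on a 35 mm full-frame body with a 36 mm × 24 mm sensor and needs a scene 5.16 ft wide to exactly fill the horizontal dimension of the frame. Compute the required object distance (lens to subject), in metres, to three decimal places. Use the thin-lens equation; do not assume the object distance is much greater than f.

W: 5.16 ft × 304.8 mm/ft = 1572.77 mm.
Magnification m = w/W = dᵢ/dₒ; combined with 1/f = 1/dₒ + 1/dᵢ this gives dₒ = f·(1 + W/w).
dₒ = 109 mm × (1 + 1572.77/36) = 109 × 44.6880 ≈ 4870.992 mm = 4.87099 m.

4.871 m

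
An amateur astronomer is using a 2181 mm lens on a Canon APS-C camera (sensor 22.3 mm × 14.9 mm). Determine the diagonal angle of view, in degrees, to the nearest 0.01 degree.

Sensor diagonal = √(22.3² + 14.9²) = √719.3000 ≈ 26.8198 mm.
Angle of view α = 2·arctan(d/2f) with d = 26.8198 mm and f = 2181 mm.
d/2f = 0.00615; arctan(0.00615) ≈ 0.3523°, so α ≈ 0.7046°.

0.70°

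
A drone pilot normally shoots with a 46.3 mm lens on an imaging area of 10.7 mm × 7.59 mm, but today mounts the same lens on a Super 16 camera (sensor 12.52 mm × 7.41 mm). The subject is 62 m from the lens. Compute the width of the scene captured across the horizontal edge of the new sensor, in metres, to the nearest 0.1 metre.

16.8 m

The focal length stays 46.3 mm; the relevant sensor dimension is now w = 12.52 mm. Object distance dₒ = 62 m = 62000 mm.
Thin-lens field width W = w·(dₒ − f)/f = 12.52 × (62000 − 46.3)/46.3 ≈ 16752.923 mm = 16.7529 m.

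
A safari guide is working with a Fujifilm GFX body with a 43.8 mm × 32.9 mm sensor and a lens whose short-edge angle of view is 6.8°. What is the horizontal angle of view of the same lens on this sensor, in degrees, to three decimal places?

9.045°

From the short-edge AOV: f = 32.9 / (2·tan(3.4°)) = 32.9 / 0.11882 ≈ 276.8850 mm.
Horizontal AOV = 2·arctan(43.8 / (2 × 276.8850)) = 2·arctan(0.07909) ≈ 9.0447°.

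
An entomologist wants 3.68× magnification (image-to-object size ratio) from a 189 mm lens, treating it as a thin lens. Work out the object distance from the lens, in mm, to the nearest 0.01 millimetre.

240.36 mm

With m = dᵢ/dₒ and 1/f = 1/dₒ + 1/dᵢ, substituting dᵢ = m·dₒ gives 1/f = (1 + 1/m)/dₒ, hence dₒ = f·(1 + 1/m).
dₒ = 189 × (1 + 1/3.68) = 189 × 1.27174 ≈ 240.359 mm.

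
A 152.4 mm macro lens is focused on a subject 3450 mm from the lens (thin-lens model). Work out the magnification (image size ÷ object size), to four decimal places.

Thin lens: 1/f = 1/dₒ + 1/dᵢ → 1/dᵢ = 1/152.4 − 1/3450 = 0.0062718 mm⁻¹, so dᵢ ≈ 159.4432 mm.
Magnification m = dᵢ/dₒ = 159.4432/3450 ≈ 0.04622.

0.0462×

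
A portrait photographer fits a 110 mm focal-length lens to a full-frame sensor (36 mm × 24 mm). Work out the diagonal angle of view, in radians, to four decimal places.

0.3884 rad

Sensor diagonal = √(36² + 24²) = √1872.0000 ≈ 43.2666 mm.
Angle of view α = 2·arctan(d/2f) with d = 43.2666 mm and f = 110 mm.
d/2f = 0.19667; arctan(0.19667) ≈ 0.1942 rad, so α ≈ 0.3884 rad.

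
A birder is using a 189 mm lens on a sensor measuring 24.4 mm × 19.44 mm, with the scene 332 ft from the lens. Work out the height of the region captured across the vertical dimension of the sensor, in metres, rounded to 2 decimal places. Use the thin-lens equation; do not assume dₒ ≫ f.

dₒ: 332 ft × 304.8 mm/ft = 101193.60 mm.
Similar triangles through the lens centre give W/dₒ = h/dᵢ; with 1/f = 1/dₒ + 1/dᵢ this gives W = h·(dₒ − f)/f.
W = 19.44 mm × (101194 − 189) / 189 = 19.44 × 534.4159 ≈ 10389.044 mm = 10.389 m.

10.39 m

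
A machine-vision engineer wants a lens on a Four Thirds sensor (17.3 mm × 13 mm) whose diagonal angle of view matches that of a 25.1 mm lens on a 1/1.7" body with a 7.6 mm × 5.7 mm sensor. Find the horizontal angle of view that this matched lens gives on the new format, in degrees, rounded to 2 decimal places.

Sensor diagonal = √(7.6² + 5.7²) = √90.2500 ≈ 9.5000 mm.
Sensor diagonal = √(17.3² + 13²) = √468.2900 ≈ 21.6400 mm.
Equal diagonal AOV ⇒ f₂ = f₁ · 21.6400/9.5000 = 25.1 × 2.27790 ≈ 57.1752 mm.
Horizontal AOV on the new format = 2·arctan(17.3 / (2 × 57.1752)) = 2·arctan(0.15129) ≈ 17.2060°.

17.21°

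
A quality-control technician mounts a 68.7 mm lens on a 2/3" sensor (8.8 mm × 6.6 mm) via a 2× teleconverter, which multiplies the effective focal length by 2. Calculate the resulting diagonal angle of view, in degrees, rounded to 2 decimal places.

4.58°

Effective focal length f = 68.7 × 2 = 137.4 mm.
Sensor diagonal = √(8.8² + 6.6²) = √121.0000 ≈ 11.0000 mm.
α = 2·arctan(11.000 / (2 × 137.4)) = 2·arctan(0.04003) ≈ 4.5846°.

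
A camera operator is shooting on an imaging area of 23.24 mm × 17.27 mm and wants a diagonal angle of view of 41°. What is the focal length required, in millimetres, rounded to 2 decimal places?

38.72 mm

Sensor diagonal = √(23.24² + 17.27²) = √838.3505 ≈ 28.9543 mm.
From α = 2·arctan(d/2f) we get f = d / (2·tan(α/2)).
With d = 28.9543 mm and α/2 = 20.5°, tan(α/2) ≈ 0.37388, so f ≈ 28.9543 / 0.74777 ≈ 38.7209 mm.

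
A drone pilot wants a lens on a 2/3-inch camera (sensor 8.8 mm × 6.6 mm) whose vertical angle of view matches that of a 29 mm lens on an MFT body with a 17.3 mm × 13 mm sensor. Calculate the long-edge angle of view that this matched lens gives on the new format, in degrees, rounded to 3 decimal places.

33.278°

Equal vertical AOV ⇒ f₂ = f₁ · 6.6/13 = 29 × 0.50769 ≈ 14.7231 mm.
Long-edge AOV on the new format = 2·arctan(8.8 / (2 × 14.7231)) = 2·arctan(0.29885) ≈ 33.2776°.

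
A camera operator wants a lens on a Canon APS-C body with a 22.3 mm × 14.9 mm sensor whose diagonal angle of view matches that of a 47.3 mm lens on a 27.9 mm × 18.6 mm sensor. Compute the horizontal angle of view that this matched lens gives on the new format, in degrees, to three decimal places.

Sensor diagonal = √(27.9² + 18.6²) = √1124.3700 ≈ 33.5316 mm.
Sensor diagonal = √(22.3² + 14.9²) = √719.3000 ≈ 26.8198 mm.
Equal diagonal AOV ⇒ f₂ = f₁ · 26.8198/33.5316 = 47.3 × 0.79984 ≈ 37.8322 mm.
Horizontal AOV on the new format = 2·arctan(22.3 / (2 × 37.8322)) = 2·arctan(0.29472) ≈ 32.8429°.

32.843°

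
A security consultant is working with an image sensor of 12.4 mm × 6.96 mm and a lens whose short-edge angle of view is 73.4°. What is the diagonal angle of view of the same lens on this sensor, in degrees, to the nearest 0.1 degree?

113.4°

From the short-edge AOV: f = 6.96 / (2·tan(36.7°)) = 6.96 / 1.49075 ≈ 4.6688 mm.
Sensor diagonal = √(12.4² + 6.96²) = √202.2016 ≈ 14.2198 mm.
Diagonal AOV = 2·arctan(14.2198 / (2 × 4.6688)) = 2·arctan(1.52286) ≈ 113.4173°.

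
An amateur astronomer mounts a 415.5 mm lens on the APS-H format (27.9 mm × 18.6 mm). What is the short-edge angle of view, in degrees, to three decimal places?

2.564°

Angle of view α = 2·arctan(h/2f) with h = 18.6 mm and f = 415.5 mm.
h/2f = 0.02238; arctan(0.02238) ≈ 1.2822°, so α ≈ 2.5644°.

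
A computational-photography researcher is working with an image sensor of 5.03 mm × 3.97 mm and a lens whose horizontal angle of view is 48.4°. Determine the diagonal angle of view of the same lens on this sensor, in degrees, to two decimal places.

From the horizontal AOV: f = 5.03 / (2·tan(24.2°)) = 5.03 / 0.89884 ≈ 5.5961 mm.
Sensor diagonal = √(5.03² + 3.97²) = √41.0618 ≈ 6.4079 mm.
Diagonal AOV = 2·arctan(6.4079 / (2 × 5.5961)) = 2·arctan(0.57253) ≈ 59.5852°.

59.59°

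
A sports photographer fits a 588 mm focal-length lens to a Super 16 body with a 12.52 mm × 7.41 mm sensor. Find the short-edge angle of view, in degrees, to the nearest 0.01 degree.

0.72°

Angle of view α = 2·arctan(h/2f) with h = 7.41 mm and f = 588 mm.
h/2f = 0.00630; arctan(0.00630) ≈ 0.3610°, so α ≈ 0.7220°.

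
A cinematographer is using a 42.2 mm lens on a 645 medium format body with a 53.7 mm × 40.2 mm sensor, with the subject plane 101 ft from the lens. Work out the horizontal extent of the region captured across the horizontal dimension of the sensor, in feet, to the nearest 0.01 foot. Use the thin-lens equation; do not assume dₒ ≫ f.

dₒ: 101 ft × 304.8 mm/ft = 30784.80 mm.
Similar triangles through the lens centre give W/dₒ = w/dᵢ; with 1/f = 1/dₒ + 1/dᵢ this gives W = w·(dₒ − f)/f.
W = 53.7 mm × (30784.8 − 42.2) / 42.2 = 53.7 × 728.4976 ≈ 39120.321 mm = 39120.321/304.8 ft = 128.348 ft.

128.35 ft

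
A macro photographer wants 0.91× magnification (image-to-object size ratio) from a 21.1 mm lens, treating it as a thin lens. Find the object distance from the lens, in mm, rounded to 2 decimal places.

With m = dᵢ/dₒ and 1/f = 1/dₒ + 1/dᵢ, substituting dᵢ = m·dₒ gives 1/f = (1 + 1/m)/dₒ, hence dₒ = f·(1 + 1/m).
dₒ = 21.1 × (1 + 1/0.91) = 21.1 × 2.09890 ≈ 44.287 mm.

44.29 mm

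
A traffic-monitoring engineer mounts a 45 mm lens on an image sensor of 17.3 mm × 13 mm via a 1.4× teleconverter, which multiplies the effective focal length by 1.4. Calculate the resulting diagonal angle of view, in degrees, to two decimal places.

19.49°

Effective focal length f = 45 × 1.4 = 63 mm.
Sensor diagonal = √(17.3² + 13²) = √468.2900 ≈ 21.6400 mm.
α = 2·arctan(21.640 / (2 × 63)) = 2·arctan(0.17175) ≈ 19.4905°.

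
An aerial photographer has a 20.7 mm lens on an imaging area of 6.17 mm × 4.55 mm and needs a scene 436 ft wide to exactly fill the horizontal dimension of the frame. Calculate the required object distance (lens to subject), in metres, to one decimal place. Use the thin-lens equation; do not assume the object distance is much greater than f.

W: 436 ft × 304.8 mm/ft = 132892.80 mm.
Magnification m = w/W = dᵢ/dₒ; combined with 1/f = 1/dₒ + 1/dᵢ this gives dₒ = f·(1 + W/w).
dₒ = 20.7 mm × (1 + 132893/6.17) = 20.7 × 21539.5406 ≈ 445868.491 mm = 445.868 m.

445.9 m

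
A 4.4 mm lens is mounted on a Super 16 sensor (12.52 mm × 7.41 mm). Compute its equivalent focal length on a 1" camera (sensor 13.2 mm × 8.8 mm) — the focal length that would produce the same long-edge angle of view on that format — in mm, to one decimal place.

4.6 mm

Equal angle of view means equal width/f ratio, so f₂ = f₁ · (width₂/width₁) = 4.4 × 13.2/12.52.
f₂ = 4.4 × 1.05431 ≈ 4.639 mm.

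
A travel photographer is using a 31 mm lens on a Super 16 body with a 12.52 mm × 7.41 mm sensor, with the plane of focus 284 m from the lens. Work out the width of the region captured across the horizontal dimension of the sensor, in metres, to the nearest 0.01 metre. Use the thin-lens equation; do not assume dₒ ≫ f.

dₒ: 284 m = 284000 mm.
Similar triangles through the lens centre give W/dₒ = w/dᵢ; with 1/f = 1/dₒ + 1/dᵢ this gives W = w·(dₒ − f)/f.
W = 12.52 mm × (284000 − 31) / 31 = 12.52 × 9160.2903 ≈ 114686.835 mm = 114.687 m.

114.69 m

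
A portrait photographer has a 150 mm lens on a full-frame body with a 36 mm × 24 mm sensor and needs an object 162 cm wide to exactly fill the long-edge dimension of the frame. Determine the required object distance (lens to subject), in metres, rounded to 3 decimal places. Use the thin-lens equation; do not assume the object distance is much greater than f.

W: 162 cm = 1620 mm.
Magnification m = w/W = dᵢ/dₒ; combined with 1/f = 1/dₒ + 1/dᵢ this gives dₒ = f·(1 + W/w).
dₒ = 150 mm × (1 + 1620/36) = 150 × 46.0000 ≈ 6900.000 mm = 6.9 m.

6.900 m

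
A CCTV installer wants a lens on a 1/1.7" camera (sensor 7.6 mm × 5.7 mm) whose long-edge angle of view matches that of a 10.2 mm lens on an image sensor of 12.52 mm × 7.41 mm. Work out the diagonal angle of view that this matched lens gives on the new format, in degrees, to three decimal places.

74.988°

Equal long-edge AOV ⇒ f₂ = f₁ · 7.6/12.52 = 10.2 × 0.60703 ≈ 6.1917 mm.
Sensor diagonal = √(7.6² + 5.7²) = √90.2500 ≈ 9.5000 mm.
Diagonal AOV on the new format = 2·arctan(9.5000 / (2 × 6.1917)) = 2·arctan(0.76716) ≈ 74.9877°.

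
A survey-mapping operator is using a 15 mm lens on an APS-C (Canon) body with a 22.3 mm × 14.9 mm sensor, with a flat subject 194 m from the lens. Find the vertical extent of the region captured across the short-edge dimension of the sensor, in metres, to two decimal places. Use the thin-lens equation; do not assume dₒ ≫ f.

192.69 m

dₒ: 194 m = 194000 mm.
Similar triangles through the lens centre give W/dₒ = h/dᵢ; with 1/f = 1/dₒ + 1/dᵢ this gives W = h·(dₒ − f)/f.
W = 14.9 mm × (194000 − 15) / 15 = 14.9 × 12932.3333 ≈ 192691.767 mm = 192.692 m.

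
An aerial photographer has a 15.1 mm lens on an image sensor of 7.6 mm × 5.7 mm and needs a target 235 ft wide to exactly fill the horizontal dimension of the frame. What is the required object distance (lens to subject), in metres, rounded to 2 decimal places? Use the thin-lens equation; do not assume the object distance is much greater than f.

142.33 m

W: 235 ft × 304.8 mm/ft = 71628.00 mm.
Magnification m = w/W = dᵢ/dₒ; combined with 1/f = 1/dₒ + 1/dᵢ this gives dₒ = f·(1 + W/w).
dₒ = 15.1 mm × (1 + 71628/7.6) = 15.1 × 9425.7365 ≈ 142328.622 mm = 142.329 m.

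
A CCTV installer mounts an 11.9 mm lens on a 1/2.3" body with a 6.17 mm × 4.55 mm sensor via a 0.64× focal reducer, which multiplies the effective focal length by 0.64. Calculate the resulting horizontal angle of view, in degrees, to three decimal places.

44.103°

Effective focal length f = 11.9 × 0.64 = 7.616 mm.
α = 2·arctan(6.17 / (2 × 7.616)) = 2·arctan(0.40507) ≈ 44.1026°.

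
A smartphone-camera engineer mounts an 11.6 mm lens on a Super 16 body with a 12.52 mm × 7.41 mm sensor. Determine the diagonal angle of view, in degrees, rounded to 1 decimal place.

64.2°

Sensor diagonal = √(12.52² + 7.41²) = √211.6585 ≈ 14.5485 mm.
Angle of view α = 2·arctan(d/2f) with d = 14.5485 mm and f = 11.6 mm.
d/2f = 0.62709; arctan(0.62709) ≈ 32.0914°, so α ≈ 64.1828°.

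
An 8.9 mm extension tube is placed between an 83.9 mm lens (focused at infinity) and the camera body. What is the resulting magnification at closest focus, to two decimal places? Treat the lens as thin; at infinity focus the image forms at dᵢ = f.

0.11×

The tube moves the image plane from f to f + e, so dᵢ = 83.9 + 8.9 = 92.8 mm. Focus is achieved when 1/f = 1/dₒ + 1/dᵢ, giving dₒ = 1/(1/f − 1/(f+e)).
Magnification m = dᵢ/dₒ = (f+e)·(1/f − 1/(f+e)) = e/f = 8.9/83.9 ≈ 0.1061.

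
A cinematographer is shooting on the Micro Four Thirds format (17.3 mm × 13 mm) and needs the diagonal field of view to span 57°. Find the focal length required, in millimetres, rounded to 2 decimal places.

19.93 mm

Sensor diagonal = √(17.3² + 13²) = √468.2900 ≈ 21.6400 mm.
From α = 2·arctan(d/2f) we get f = d / (2·tan(α/2)).
With d = 21.6400 mm and α/2 = 28.5°, tan(α/2) ≈ 0.54296, so f ≈ 21.6400 / 1.08591 ≈ 19.9280 mm.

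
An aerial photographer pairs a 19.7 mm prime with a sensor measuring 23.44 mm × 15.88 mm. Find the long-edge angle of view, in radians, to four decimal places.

1.0734 rad

Angle of view α = 2·arctan(w/2f) with w = 23.44 mm and f = 19.7 mm.
w/2f = 0.59492; arctan(0.59492) ≈ 0.5367 rad, so α ≈ 1.0734 rad.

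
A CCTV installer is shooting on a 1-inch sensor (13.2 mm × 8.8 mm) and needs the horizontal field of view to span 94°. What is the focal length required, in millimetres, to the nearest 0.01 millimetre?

6.15 mm

From α = 2·arctan(w/2f) we get f = w / (2·tan(α/2)).
With w = 13.2 mm and α/2 = 47°, tan(α/2) ≈ 1.07237, so f ≈ 13.2 / 2.14474 ≈ 6.1546 mm.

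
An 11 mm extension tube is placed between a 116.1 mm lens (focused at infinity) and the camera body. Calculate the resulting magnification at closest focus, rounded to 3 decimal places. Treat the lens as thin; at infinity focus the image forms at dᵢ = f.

0.095×

The tube moves the image plane from f to f + e, so dᵢ = 116.1 + 11 = 127.1 mm. Focus is achieved when 1/f = 1/dₒ + 1/dᵢ, giving dₒ = 1/(1/f − 1/(f+e)).
Magnification m = dᵢ/dₒ = (f+e)·(1/f − 1/(f+e)) = e/f = 11/116.1 ≈ 0.0947.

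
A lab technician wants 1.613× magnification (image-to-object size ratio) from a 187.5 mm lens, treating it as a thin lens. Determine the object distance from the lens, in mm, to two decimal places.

303.74 mm

With m = dᵢ/dₒ and 1/f = 1/dₒ + 1/dᵢ, substituting dᵢ = m·dₒ gives 1/f = (1 + 1/m)/dₒ, hence dₒ = f·(1 + 1/m).
dₒ = 187.5 × (1 + 1/1.613) = 187.5 × 1.61996 ≈ 303.743 mm.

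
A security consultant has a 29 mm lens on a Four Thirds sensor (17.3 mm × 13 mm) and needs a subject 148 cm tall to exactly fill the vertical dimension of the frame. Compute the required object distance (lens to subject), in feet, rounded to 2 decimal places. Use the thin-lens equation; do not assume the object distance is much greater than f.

10.93 ft

W: 148 cm = 1480 mm.
Magnification m = h/W = dᵢ/dₒ; combined with 1/f = 1/dₒ + 1/dᵢ this gives dₒ = f·(1 + W/h).
dₒ = 29 mm × (1 + 1480/13) = 29 × 114.8462 ≈ 3330.538 mm = 3330.538/304.8 ft = 10.927 ft.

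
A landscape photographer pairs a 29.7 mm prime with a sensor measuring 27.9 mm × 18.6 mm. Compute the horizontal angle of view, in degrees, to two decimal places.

Angle of view α = 2·arctan(w/2f) with w = 27.9 mm and f = 29.7 mm.
w/2f = 0.46970; arctan(0.46970) ≈ 25.1593°, so α ≈ 50.3186°.

50.32°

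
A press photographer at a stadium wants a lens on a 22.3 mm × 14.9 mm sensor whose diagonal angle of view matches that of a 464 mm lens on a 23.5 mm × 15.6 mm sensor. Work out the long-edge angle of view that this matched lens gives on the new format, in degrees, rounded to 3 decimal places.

Sensor diagonal = √(23.5² + 15.6²) = √795.6100 ≈ 28.2066 mm.
Sensor diagonal = √(22.3² + 14.9²) = √719.3000 ≈ 26.8198 mm.
Equal diagonal AOV ⇒ f₂ = f₁ · 26.8198/28.2066 = 464 × 0.95083 ≈ 441.1872 mm.
Long-edge AOV on the new format = 2·arctan(22.3 / (2 × 441.1872)) = 2·arctan(0.02527) ≈ 2.8954°.

2.895°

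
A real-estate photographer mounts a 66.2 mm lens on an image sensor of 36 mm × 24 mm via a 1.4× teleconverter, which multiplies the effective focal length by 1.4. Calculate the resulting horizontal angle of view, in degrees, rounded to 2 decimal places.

21.98°

Effective focal length f = 66.2 × 1.4 = 92.68 mm.
α = 2·arctan(36 / (2 × 92.68)) = 2·arctan(0.19422) ≈ 21.9819°.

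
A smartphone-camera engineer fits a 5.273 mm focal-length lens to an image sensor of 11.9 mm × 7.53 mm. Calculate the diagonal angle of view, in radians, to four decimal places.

1.8560 rad

Sensor diagonal = √(11.9² + 7.53²) = √198.3109 ≈ 14.0823 mm.
Angle of view α = 2·arctan(d/2f) with d = 14.0823 mm and f = 5.273 mm.
d/2f = 1.33532; arctan(1.33532) ≈ 0.9280 rad, so α ≈ 1.8560 rad.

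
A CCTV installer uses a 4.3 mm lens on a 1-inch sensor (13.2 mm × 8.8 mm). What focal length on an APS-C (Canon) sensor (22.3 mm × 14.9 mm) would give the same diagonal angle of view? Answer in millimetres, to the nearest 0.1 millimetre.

7.3 mm

Sensor diagonal = √(13.2² + 8.8²) = √251.6800 ≈ 15.8644 mm.
Sensor diagonal = √(22.3² + 14.9²) = √719.3000 ≈ 26.8198 mm.
Equal angle of view means equal diagonal/f ratio, so f₂ = f₁ · (diagonal₂/diagonal₁) = 4.3 × 26.8198/15.8644.
f₂ = 4.3 × 1.69056 ≈ 7.269 mm.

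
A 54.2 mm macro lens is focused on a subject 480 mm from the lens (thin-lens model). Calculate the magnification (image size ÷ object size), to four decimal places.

Thin lens: 1/f = 1/dₒ + 1/dᵢ → 1/dᵢ = 1/54.2 − 1/480 = 0.0163669 mm⁻¹, so dᵢ ≈ 61.0991 mm.
Magnification m = dᵢ/dₒ = 61.0991/480 ≈ 0.12729.

0.1273×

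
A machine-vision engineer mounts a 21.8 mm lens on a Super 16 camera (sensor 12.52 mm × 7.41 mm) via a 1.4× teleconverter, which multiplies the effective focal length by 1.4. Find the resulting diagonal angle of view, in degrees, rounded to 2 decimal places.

26.81°

Effective focal length f = 21.8 × 1.4 = 30.52 mm.
Sensor diagonal = √(12.52² + 7.41²) = √211.6585 ≈ 14.5485 mm.
α = 2·arctan(14.548 / (2 × 30.52)) = 2·arctan(0.23834) ≈ 26.8119°.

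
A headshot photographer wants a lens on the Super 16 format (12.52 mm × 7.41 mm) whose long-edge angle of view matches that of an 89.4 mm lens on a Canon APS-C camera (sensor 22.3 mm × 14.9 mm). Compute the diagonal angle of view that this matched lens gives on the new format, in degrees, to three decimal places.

Equal long-edge AOV ⇒ f₂ = f₁ · 12.52/22.3 = 89.4 × 0.56143 ≈ 50.1923 mm.
Sensor diagonal = √(12.52² + 7.41²) = √211.6585 ≈ 14.5485 mm.
Diagonal AOV on the new format = 2·arctan(14.5485 / (2 × 50.1923)) = 2·arctan(0.14493) ≈ 16.4926°.

16.493°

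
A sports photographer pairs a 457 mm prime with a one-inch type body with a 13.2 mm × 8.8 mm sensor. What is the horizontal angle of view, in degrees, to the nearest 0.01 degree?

Angle of view α = 2·arctan(w/2f) with w = 13.2 mm and f = 457 mm.
w/2f = 0.01444; arctan(0.01444) ≈ 0.8274°, so α ≈ 1.6548°.

1.65°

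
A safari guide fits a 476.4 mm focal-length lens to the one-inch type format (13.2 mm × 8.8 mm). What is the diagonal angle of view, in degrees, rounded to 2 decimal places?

1.91°

Sensor diagonal = √(13.2² + 8.8²) = √251.6800 ≈ 15.8644 mm.
Angle of view α = 2·arctan(d/2f) with d = 15.8644 mm and f = 476.4 mm.
d/2f = 0.01665; arctan(0.01665) ≈ 0.9539°, so α ≈ 1.9078°.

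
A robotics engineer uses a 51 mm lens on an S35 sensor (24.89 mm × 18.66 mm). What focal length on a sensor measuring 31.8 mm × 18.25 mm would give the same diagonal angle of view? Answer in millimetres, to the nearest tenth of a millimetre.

Sensor diagonal = √(24.89² + 18.66²) = √967.7077 ≈ 31.1080 mm.
Sensor diagonal = √(31.8² + 18.25²) = √1344.3025 ≈ 36.6647 mm.
Equal angle of view means equal diagonal/f ratio, so f₂ = f₁ · (diagonal₂/diagonal₁) = 51 × 36.6647/31.1080.
f₂ = 51 × 1.17863 ≈ 60.110 mm.

60.1 mm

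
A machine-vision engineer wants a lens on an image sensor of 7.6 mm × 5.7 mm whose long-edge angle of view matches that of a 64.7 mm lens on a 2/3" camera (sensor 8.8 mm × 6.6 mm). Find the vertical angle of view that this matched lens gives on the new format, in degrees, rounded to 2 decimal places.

Equal long-edge AOV ⇒ f₂ = f₁ · 7.6/8.8 = 64.7 × 0.86364 ≈ 55.8773 mm.
Vertical AOV on the new format = 2·arctan(5.7 / (2 × 55.8773)) = 2·arctan(0.05100) ≈ 5.8396°.

5.84°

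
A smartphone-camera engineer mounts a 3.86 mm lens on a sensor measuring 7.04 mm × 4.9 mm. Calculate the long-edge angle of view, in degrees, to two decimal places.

84.72°

Angle of view α = 2·arctan(w/2f) with w = 7.04 mm and f = 3.86 mm.
w/2f = 0.91192; arctan(0.91192) ≈ 42.3622°, so α ≈ 84.7244°.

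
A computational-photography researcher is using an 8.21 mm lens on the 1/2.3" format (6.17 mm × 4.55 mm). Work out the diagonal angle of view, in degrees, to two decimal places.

Sensor diagonal = √(6.17² + 4.55²) = √58.7714 ≈ 7.6663 mm.
Angle of view α = 2·arctan(d/2f) with d = 7.6663 mm and f = 8.21 mm.
d/2f = 0.46688; arctan(0.46688) ≈ 25.0272°, so α ≈ 50.0543°.

50.05°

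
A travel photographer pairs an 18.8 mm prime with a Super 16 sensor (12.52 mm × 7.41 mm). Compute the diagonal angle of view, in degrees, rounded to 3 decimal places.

Sensor diagonal = √(12.52² + 7.41²) = √211.6585 ≈ 14.5485 mm.
Angle of view α = 2·arctan(d/2f) with d = 14.5485 mm and f = 18.8 mm.
d/2f = 0.38693; arctan(0.38693) ≈ 21.1528°, so α ≈ 42.3057°.

42.306°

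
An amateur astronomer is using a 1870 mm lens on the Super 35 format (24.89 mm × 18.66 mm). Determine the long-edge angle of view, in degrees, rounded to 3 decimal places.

0.763°

Angle of view α = 2·arctan(w/2f) with w = 24.89 mm and f = 1870 mm.
w/2f = 0.00666; arctan(0.00666) ≈ 0.3813°, so α ≈ 0.7626°.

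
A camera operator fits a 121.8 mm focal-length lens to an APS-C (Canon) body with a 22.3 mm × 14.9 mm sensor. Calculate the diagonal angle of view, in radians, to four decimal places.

Sensor diagonal = √(22.3² + 14.9²) = √719.3000 ≈ 26.8198 mm.
Angle of view α = 2·arctan(d/2f) with d = 26.8198 mm and f = 121.8 mm.
d/2f = 0.11010; arctan(0.11010) ≈ 0.1097 rad, so α ≈ 0.2193 rad.

0.2193 rad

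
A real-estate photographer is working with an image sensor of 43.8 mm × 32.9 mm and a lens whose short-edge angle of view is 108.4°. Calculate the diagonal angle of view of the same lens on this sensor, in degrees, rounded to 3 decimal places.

From the short-edge AOV: f = 32.9 / (2·tan(54.2°)) = 32.9 / 2.77307 ≈ 11.8641 mm.
Sensor diagonal = √(43.8² + 32.9²) = √3000.8500 ≈ 54.7800 mm.
Diagonal AOV = 2·arctan(54.7800 / (2 × 11.8641)) = 2·arctan(2.30864) ≈ 133.1598°.

133.160°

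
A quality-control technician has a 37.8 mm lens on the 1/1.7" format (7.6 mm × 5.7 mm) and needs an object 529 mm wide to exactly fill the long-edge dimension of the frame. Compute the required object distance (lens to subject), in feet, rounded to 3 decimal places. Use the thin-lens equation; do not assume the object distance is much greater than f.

8.756 ft

Magnification m = w/W = dᵢ/dₒ; combined with 1/f = 1/dₒ + 1/dᵢ this gives dₒ = f·(1 + W/w).
dₒ = 37.8 mm × (1 + 529/7.6) = 37.8 × 70.6053 ≈ 2668.879 mm = 2668.879/304.8 ft = 8.75616 ft.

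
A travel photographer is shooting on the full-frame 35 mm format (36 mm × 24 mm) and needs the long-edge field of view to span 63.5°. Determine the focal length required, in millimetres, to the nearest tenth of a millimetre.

29.1 mm

From α = 2·arctan(w/2f) we get f = w / (2·tan(α/2)).
With w = 36 mm and α/2 = 31.75°, tan(α/2) ≈ 0.61882, so f ≈ 36 / 1.23764 ≈ 29.0877 mm.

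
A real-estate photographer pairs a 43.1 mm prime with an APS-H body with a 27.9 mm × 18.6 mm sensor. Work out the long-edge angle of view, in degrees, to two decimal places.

35.87°

Angle of view α = 2·arctan(w/2f) with w = 27.9 mm and f = 43.1 mm.
w/2f = 0.32367; arctan(0.32367) ≈ 17.9350°, so α ≈ 35.8700°.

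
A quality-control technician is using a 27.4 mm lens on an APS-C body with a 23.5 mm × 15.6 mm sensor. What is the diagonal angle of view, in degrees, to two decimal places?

Sensor diagonal = √(23.5² + 15.6²) = √795.6100 ≈ 28.2066 mm.
Angle of view α = 2·arctan(d/2f) with d = 28.2066 mm and f = 27.4 mm.
d/2f = 0.51472; arctan(0.51472) ≈ 27.2357°, so α ≈ 54.4714°.

54.47°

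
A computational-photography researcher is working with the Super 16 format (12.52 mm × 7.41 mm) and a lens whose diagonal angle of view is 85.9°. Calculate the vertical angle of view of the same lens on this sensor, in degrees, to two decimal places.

50.73°

Sensor diagonal = √(12.52² + 7.41²) = √211.6585 ≈ 14.5485 mm.
From the diagonal AOV: f = 14.5485 / (2·tan(42.95°)) = 14.5485 / 1.86177 ≈ 7.8143 mm.
Vertical AOV = 2·arctan(7.41 / (2 × 7.8143)) = 2·arctan(0.47413) ≈ 50.7340°.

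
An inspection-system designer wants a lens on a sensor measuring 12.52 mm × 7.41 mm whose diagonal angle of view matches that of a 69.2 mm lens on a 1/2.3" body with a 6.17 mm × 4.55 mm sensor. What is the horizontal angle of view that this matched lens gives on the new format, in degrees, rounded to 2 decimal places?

Sensor diagonal = √(6.17² + 4.55²) = √58.7714 ≈ 7.6663 mm.
Sensor diagonal = √(12.52² + 7.41²) = √211.6585 ≈ 14.5485 mm.
Equal diagonal AOV ⇒ f₂ = f₁ · 14.5485/7.6663 = 69.2 × 1.89773 ≈ 131.3230 mm.
Horizontal AOV on the new format = 2·arctan(12.52 / (2 × 131.3230)) = 2·arctan(0.04767) ≈ 5.4583°.

5.46°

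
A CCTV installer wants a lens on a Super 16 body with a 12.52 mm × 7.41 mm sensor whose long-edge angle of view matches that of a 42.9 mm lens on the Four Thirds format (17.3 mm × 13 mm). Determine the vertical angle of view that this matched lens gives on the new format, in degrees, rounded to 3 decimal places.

Equal long-edge AOV ⇒ f₂ = f₁ · 12.52/17.3 = 42.9 × 0.72370 ≈ 31.0467 mm.
Vertical AOV on the new format = 2·arctan(7.41 / (2 × 31.0467)) = 2·arctan(0.11934) ≈ 13.6106°.

13.611°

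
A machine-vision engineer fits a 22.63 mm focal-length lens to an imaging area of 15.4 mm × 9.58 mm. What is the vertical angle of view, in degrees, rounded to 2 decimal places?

23.90°

Angle of view α = 2·arctan(h/2f) with h = 9.58 mm and f = 22.63 mm.
h/2f = 0.21167; arctan(0.21167) ≈ 11.9512°, so α ≈ 23.9023°.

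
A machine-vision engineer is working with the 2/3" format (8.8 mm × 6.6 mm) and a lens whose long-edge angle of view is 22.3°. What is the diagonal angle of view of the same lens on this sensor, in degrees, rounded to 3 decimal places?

From the long-edge AOV: f = 8.8 / (2·tan(11.15°)) = 8.8 / 0.39420 ≈ 22.3239 mm.
Sensor diagonal = √(8.8² + 6.6²) = √121.0000 ≈ 11.0000 mm.
Diagonal AOV = 2·arctan(11.0000 / (2 × 22.3239)) = 2·arctan(0.24637) ≈ 27.6810°.

27.681°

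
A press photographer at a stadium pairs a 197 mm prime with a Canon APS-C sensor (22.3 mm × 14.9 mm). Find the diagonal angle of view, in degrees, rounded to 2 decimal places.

7.79°

Sensor diagonal = √(22.3² + 14.9²) = √719.3000 ≈ 26.8198 mm.
Angle of view α = 2·arctan(d/2f) with d = 26.8198 mm and f = 197 mm.
d/2f = 0.06807; arctan(0.06807) ≈ 3.8941°, so α ≈ 7.7883°.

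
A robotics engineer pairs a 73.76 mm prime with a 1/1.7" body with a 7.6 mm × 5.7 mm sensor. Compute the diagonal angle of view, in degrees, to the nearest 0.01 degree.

Sensor diagonal = √(7.6² + 5.7²) = √90.2500 ≈ 9.5000 mm.
Angle of view α = 2·arctan(d/2f) with d = 9.5000 mm and f = 73.76 mm.
d/2f = 0.06440; arctan(0.06440) ≈ 3.6846°, so α ≈ 7.3693°.

7.37°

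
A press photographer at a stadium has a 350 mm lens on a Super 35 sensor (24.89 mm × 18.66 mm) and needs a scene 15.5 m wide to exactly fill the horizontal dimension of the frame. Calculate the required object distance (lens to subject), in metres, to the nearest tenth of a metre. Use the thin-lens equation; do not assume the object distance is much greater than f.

218.3 m

W: 15.5 m = 15500 mm.
Magnification m = w/W = dᵢ/dₒ; combined with 1/f = 1/dₒ + 1/dᵢ this gives dₒ = f·(1 + W/w).
dₒ = 350 mm × (1 + 15500/24.89) = 350 × 623.7401 ≈ 218309.020 mm = 218.309 m.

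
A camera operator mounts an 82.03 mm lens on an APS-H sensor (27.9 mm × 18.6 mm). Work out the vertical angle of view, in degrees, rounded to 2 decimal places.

Angle of view α = 2·arctan(h/2f) with h = 18.6 mm and f = 82.03 mm.
h/2f = 0.11337; arctan(0.11337) ≈ 6.4682°, so α ≈ 12.9364°.

12.94°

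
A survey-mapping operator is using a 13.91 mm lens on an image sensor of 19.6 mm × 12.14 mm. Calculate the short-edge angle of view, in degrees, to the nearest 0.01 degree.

Angle of view α = 2·arctan(h/2f) with h = 12.14 mm and f = 13.91 mm.
h/2f = 0.43638; arctan(0.43638) ≈ 23.5753°, so α ≈ 47.1507°.

47.15°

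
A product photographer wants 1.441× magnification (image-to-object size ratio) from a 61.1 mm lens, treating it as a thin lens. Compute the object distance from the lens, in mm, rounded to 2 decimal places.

With m = dᵢ/dₒ and 1/f = 1/dₒ + 1/dᵢ, substituting dᵢ = m·dₒ gives 1/f = (1 + 1/m)/dₒ, hence dₒ = f·(1 + 1/m).
dₒ = 61.1 × (1 + 1/1.441) = 61.1 × 1.69396 ≈ 103.501 mm.

103.50 mm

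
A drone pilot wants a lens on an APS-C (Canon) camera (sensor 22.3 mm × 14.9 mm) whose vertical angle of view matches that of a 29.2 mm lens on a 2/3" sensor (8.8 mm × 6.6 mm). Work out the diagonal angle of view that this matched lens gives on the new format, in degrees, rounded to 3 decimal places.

Equal vertical AOV ⇒ f₂ = f₁ · 14.9/6.6 = 29.2 × 2.25758 ≈ 65.9212 mm.
Sensor diagonal = √(22.3² + 14.9²) = √719.3000 ≈ 26.8198 mm.
Diagonal AOV on the new format = 2·arctan(26.8198 / (2 × 65.9212)) = 2·arctan(0.20342) ≈ 22.9968°.

22.997°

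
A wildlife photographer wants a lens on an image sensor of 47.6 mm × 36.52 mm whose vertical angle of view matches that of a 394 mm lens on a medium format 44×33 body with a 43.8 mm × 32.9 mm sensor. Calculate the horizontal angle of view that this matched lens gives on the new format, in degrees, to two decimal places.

Equal vertical AOV ⇒ f₂ = f₁ · 36.52/32.9 = 394 × 1.11003 ≈ 437.3520 mm.
Horizontal AOV on the new format = 2·arctan(47.6 / (2 × 437.3520)) = 2·arctan(0.05442) ≈ 6.2297°.

6.23°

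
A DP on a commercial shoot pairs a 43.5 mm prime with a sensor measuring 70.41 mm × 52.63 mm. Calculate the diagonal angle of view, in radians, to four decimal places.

1.5812 rad

Sensor diagonal = √(70.41² + 52.63²) = √7727.4850 ≈ 87.9061 mm.
Angle of view α = 2·arctan(d/2f) with d = 87.9061 mm and f = 43.5 mm.
d/2f = 1.01042; arctan(1.01042) ≈ 0.7906 rad, so α ≈ 1.5812 rad.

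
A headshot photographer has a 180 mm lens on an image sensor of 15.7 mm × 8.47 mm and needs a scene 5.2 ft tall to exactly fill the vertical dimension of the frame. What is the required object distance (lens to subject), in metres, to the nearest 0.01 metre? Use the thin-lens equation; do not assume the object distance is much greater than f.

33.86 m

W: 5.2 ft × 304.8 mm/ft = 1584.96 mm.
Magnification m = h/W = dᵢ/dₒ; combined with 1/f = 1/dₒ + 1/dᵢ this gives dₒ = f·(1 + W/h).
dₒ = 180 mm × (1 + 1584.96/8.47) = 180 × 188.1263 ≈ 33862.738 mm = 33.8627 m.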